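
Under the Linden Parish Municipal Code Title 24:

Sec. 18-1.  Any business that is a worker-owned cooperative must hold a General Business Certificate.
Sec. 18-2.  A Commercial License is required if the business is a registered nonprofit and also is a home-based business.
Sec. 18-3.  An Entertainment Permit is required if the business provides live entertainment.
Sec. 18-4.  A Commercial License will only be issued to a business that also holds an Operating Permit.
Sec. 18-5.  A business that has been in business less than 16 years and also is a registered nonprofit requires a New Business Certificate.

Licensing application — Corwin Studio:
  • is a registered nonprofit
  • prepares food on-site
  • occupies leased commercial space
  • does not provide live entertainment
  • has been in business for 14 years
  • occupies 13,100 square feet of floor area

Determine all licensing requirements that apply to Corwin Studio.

Sec. 18-1. is a registered nonprofit (not: is a worker-owned cooperative) → General Business Certificate not required.
Sec. 18-2. is a registered nonprofit; occupies leased commercial space (not: is a home-based business) → Commercial License not required.
Sec. 18-3. does not provide live entertainment → Entertainment Permit not required.
Sec. 18-4. Commercial License is not required → no effect.
Sec. 18-5. years in business 14 < 16; is a registered nonprofit → New Business Certificate required.

New Business Certificate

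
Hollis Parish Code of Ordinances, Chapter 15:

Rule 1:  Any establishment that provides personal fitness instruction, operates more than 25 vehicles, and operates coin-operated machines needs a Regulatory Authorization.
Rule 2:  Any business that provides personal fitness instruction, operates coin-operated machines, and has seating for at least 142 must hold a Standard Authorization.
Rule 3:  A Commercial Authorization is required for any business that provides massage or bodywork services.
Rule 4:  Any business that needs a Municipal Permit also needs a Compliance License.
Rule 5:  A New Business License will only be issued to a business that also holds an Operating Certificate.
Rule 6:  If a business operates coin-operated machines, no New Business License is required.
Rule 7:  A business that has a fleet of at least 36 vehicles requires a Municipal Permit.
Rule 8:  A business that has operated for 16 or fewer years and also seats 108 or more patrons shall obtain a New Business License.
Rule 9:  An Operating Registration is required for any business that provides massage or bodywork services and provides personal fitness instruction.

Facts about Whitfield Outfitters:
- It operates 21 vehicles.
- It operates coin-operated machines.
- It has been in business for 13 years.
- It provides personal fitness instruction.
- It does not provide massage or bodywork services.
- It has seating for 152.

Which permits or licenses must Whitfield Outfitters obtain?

Standard Authorization

Rule 1: provides personal fitness instruction; vehicles 21 ≤ 25; operates coin-operated machines → Regulatory Authorization not required.
Rule 2: provides personal fitness instruction; operates coin-operated machines; seating 152 ≥ 142 → Standard Authorization required.
Rule 3: does not provide massage or bodywork services → Commercial Authorization not required.
Rule 4: Municipal Permit is not required → no effect.
Rule 5: New Business License is not required → no effect.
Rule 6: operates coin-operated machines → exempt from New Business License.
Rule 7: vehicles 21 < 36 → Municipal Permit not required.
Rule 8: years in business 13 ≤ 16; seating 152 ≥ 108 → New Business License required.
Rule 9: does not provide massage or bodywork services; provides personal fitness instruction → Operating Registration not required.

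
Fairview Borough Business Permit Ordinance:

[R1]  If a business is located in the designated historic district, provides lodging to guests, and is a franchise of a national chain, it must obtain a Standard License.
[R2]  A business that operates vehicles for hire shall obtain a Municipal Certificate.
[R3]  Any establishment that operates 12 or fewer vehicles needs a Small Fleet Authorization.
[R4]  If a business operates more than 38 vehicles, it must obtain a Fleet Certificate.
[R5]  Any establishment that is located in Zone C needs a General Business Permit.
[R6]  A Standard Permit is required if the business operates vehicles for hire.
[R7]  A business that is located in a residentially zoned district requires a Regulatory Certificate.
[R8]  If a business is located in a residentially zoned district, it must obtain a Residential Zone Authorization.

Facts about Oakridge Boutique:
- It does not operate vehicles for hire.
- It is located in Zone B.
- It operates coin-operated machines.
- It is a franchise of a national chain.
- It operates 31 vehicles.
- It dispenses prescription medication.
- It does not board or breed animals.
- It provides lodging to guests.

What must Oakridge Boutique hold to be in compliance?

None

[R1] is located in Zone B (not: is located in the designated historic district); provides lodging to guests; is a franchise of a national chain → Standard License not required.
[R2] does not operate vehicles for hire → Municipal Certificate not required.
[R3] vehicles 31 > 12 → Small Fleet Authorization not required.
[R4] vehicles 31 ≤ 38 → Fleet Certificate not required.
[R5] is located in Zone B (not: is located in Zone C) → General Business Permit not required.
[R6] does not operate vehicles for hire → Standard Permit not required.
[R7] is located in Zone B (not: is located in a residentially zoned district) → Regulatory Certificate not required.
[R8] is located in Zone B (not: is located in a residentially zoned district) → Residential Zone Authorization not required.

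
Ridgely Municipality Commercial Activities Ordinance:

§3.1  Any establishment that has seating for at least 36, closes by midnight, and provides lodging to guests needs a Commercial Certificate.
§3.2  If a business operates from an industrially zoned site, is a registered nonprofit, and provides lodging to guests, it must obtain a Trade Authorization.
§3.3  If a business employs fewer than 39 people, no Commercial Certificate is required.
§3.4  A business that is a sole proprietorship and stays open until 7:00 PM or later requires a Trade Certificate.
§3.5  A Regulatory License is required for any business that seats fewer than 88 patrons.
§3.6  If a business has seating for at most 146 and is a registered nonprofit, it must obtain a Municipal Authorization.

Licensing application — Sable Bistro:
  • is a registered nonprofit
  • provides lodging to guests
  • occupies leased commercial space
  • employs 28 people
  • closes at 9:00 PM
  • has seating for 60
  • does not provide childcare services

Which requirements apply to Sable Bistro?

Municipal Authorization, Regulatory License

§3.1 seating 60 ≥ 36; closes 9:00 PM, at/before midnight; provides lodging to guests → Commercial Certificate required.
§3.2 occupies leased commercial space (not: operates from an industrially zoned site); is a registered nonprofit; provides lodging to guests → Trade Authorization not required.
§3.3 employees 28 < 39 → exempt from Commercial Certificate.
§3.4 is a registered nonprofit (not: is a sole proprietorship); closes 9:00 PM, after 7:00 PM → Trade Certificate not required.
§3.5 seating 60 < 88 → Regulatory License required.
§3.6 seating 60 ≤ 146; is a registered nonprofit → Municipal Authorization required.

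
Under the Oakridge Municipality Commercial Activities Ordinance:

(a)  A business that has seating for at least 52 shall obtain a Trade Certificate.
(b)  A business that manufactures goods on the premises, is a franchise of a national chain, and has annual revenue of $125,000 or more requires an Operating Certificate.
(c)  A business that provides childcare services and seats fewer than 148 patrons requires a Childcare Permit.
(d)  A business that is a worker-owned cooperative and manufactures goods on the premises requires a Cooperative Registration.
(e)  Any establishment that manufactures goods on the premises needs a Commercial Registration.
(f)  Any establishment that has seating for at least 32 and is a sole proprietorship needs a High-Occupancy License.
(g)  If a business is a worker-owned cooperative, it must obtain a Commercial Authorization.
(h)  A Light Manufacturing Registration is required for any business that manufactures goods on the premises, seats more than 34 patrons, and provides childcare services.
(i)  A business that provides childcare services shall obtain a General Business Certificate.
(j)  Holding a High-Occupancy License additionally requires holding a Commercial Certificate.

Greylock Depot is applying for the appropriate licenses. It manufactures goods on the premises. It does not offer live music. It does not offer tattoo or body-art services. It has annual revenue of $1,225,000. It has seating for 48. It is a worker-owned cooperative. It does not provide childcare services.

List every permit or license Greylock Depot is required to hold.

Commercial Authorization, Commercial Registration, Cooperative Registration

(a) seating 48 < 52 → Trade Certificate not required.
(b) manufactures goods on the premises; is a worker-owned cooperative (not: is a franchise of a national chain); revenue $1,225,000 ≥ $125,000 → Operating Certificate not required.
(c) does not provide childcare services; seating 48 < 148 → Childcare Permit not required.
(d) is a worker-owned cooperative; manufactures goods on the premises → Cooperative Registration required.
(e) manufactures goods on the premises → Commercial Registration required.
(f) seating 48 ≥ 32; is a worker-owned cooperative (not: is a sole proprietorship) → High-Occupancy License not required.
(g) is a worker-owned cooperative → Commercial Authorization required.
(h) manufactures goods on the premises; seating 48 > 34; does not provide childcare services → Light Manufacturing Registration not required.
(i) does not provide childcare services → General Business Certificate not required.
(j) High-Occupancy License is not required → no effect.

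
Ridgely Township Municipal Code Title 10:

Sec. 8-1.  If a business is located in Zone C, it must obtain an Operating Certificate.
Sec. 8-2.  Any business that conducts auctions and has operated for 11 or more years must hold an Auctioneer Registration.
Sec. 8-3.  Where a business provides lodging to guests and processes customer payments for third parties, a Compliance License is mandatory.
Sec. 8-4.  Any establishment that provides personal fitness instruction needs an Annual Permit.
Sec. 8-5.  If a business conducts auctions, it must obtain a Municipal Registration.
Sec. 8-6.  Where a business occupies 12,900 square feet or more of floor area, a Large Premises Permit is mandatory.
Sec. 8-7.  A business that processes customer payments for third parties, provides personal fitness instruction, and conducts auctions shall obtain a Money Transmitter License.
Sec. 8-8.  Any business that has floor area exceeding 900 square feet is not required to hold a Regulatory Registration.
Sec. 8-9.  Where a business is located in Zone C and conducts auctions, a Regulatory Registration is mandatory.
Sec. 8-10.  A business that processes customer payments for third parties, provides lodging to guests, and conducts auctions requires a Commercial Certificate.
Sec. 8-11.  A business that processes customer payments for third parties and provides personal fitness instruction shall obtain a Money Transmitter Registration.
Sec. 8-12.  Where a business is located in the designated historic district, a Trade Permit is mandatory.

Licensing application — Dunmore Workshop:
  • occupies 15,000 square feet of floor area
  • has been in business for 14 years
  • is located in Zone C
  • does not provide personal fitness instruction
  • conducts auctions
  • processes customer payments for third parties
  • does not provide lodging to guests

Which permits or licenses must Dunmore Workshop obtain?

Auctioneer Registration, Large Premises Permit, Municipal Registration, Operating Certificate

Sec. 8-1. is located in Zone C → Operating Certificate required.
Sec. 8-2. conducts auctions; years in business 14 ≥ 11 → Auctioneer Registration required.
Sec. 8-3. does not provide lodging to guests; processes customer payments for third parties → Compliance License not required.
Sec. 8-4. does not provide personal fitness instruction → Annual Permit not required.
Sec. 8-5. conducts auctions → Municipal Registration required.
Sec. 8-6. floor area 15,000 square feet ≥ 12,900 square feet → Large Premises Permit required.
Sec. 8-7. processes customer payments for third parties; does not provide personal fitness instruction; conducts auctions → Money Transmitter License not required.
Sec. 8-8. floor area 15,000 square feet > 900 square feet → exempt from Regulatory Registration.
Sec. 8-9. is located in Zone C; conducts auctions → Regulatory Registration required.
Sec. 8-10. processes customer payments for third parties; does not provide lodging to guests; conducts auctions → Commercial Certificate not required.
Sec. 8-11. processes customer payments for third parties; does not provide personal fitness instruction → Money Transmitter Registration not required.
Sec. 8-12. is located in Zone C (not: is located in the designated historic district) → Trade Permit not required.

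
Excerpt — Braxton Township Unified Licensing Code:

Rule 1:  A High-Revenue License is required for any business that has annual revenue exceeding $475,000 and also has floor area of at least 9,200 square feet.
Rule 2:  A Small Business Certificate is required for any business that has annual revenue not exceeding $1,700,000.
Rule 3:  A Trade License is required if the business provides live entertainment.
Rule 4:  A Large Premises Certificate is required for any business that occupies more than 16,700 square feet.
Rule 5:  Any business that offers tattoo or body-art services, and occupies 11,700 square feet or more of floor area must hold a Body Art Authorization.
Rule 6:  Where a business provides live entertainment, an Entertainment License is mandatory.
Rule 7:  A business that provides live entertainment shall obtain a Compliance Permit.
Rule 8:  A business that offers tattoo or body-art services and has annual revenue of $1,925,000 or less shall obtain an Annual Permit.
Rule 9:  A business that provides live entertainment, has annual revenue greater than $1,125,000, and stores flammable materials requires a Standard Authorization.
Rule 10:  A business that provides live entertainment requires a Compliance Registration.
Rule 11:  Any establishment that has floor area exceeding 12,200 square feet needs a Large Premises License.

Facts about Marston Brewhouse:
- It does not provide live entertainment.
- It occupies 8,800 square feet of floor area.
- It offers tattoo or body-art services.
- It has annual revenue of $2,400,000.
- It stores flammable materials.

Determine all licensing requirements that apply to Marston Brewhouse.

None

Rule 1: revenue $2,400,000 > $475,000; floor area 8,800 square feet < 9,200 square feet → High-Revenue License not required.
Rule 2: revenue $2,400,000 > $1,700,000 → Small Business Certificate not required.
Rule 3: does not provide live entertainment → Trade License not required.
Rule 4: floor area 8,800 square feet ≤ 16,700 square feet → Large Premises Certificate not required.
Rule 5: offers tattoo or body-art services; floor area 8,800 square feet < 11,700 square feet → Body Art Authorization not required.
Rule 6: does not provide live entertainment → Entertainment License not required.
Rule 7: does not provide live entertainment → Compliance Permit not required.
Rule 8: offers tattoo or body-art services; revenue $2,400,000 > $1,925,000 → Annual Permit not required.
Rule 9: does not provide live entertainment; revenue $2,400,000 > $1,125,000; stores flammable materials → Standard Authorization not required.
Rule 10: does not provide live entertainment → Compliance Registration not required.
Rule 11: floor area 8,800 square feet ≤ 12,200 square feet → Large Premises License not required.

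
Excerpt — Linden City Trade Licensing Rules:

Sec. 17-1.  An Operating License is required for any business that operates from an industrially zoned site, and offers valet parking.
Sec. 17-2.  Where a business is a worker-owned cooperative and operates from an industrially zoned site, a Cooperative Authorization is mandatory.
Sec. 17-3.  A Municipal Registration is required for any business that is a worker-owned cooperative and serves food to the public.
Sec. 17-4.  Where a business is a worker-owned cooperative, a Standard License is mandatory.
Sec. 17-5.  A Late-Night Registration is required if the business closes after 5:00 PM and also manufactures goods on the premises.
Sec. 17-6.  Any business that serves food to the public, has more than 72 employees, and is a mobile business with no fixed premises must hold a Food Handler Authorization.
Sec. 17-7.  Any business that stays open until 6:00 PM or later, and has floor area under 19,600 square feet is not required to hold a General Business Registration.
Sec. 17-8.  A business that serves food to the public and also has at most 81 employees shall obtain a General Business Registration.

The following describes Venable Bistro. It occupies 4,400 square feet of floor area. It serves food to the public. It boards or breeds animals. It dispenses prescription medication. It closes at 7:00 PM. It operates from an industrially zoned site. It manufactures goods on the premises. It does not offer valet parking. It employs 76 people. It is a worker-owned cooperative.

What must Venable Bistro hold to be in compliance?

Cooperative Authorization, Late-Night Registration, Municipal Registration, Standard License

Sec. 17-1. operates from an industrially zoned site; does not offer valet parking → Operating License not required.
Sec. 17-2. is a worker-owned cooperative; operates from an industrially zoned site → Cooperative Authorization required.
Sec. 17-3. is a worker-owned cooperative; serves food to the public → Municipal Registration required.
Sec. 17-4. is a worker-owned cooperative → Standard License required.
Sec. 17-5. closes 7:00 PM, after 5:00 PM; manufactures goods on the premises → Late-Night Registration required.
Sec. 17-6. serves food to the public; employees 76 > 72; operates from an industrially zoned site (not: is a mobile business with no fixed premises) → Food Handler Authorization not required.
Sec. 17-7. closes 7:00 PM, after 6:00 PM; floor area 4,400 square feet < 19,600 square feet → exempt from General Business Registration.
Sec. 17-8. serves food to the public; employees 76 ≤ 81 → General Business Registration required.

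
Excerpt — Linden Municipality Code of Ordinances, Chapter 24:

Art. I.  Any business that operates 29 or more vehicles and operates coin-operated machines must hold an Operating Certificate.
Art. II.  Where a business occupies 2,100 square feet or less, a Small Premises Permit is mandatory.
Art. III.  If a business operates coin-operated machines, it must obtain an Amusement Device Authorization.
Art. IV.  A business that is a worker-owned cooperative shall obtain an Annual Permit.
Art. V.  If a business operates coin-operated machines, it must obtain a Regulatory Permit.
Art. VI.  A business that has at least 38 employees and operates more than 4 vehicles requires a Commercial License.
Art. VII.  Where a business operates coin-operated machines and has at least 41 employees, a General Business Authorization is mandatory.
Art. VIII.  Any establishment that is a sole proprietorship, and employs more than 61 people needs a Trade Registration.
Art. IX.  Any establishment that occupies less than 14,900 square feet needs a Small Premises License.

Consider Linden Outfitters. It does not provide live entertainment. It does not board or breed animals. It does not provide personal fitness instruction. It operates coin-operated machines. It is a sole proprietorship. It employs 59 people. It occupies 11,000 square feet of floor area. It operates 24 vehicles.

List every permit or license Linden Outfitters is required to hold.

Amusement Device Authorization, Commercial License, General Business Authorization, Regulatory Permit, Small Premises License

Art. I. vehicles 24 < 29; operates coin-operated machines → Operating Certificate not required.
Art. II. floor area 11,000 square feet > 2,100 square feet → Small Premises Permit not required.
Art. III. operates coin-operated machines → Amusement Device Authorization required.
Art. IV. is a sole proprietorship (not: is a worker-owned cooperative) → Annual Permit not required.
Art. V. operates coin-operated machines → Regulatory Permit required.
Art. VI. employees 59 ≥ 38; vehicles 24 > 4 → Commercial License required.
Art. VII. operates coin-operated machines; employees 59 ≥ 41 → General Business Authorization required.
Art. VIII. is a sole proprietorship; employees 59 ≤ 61 → Trade Registration not required.
Art. IX. floor area 11,000 square feet < 14,900 square feet → Small Premises License required.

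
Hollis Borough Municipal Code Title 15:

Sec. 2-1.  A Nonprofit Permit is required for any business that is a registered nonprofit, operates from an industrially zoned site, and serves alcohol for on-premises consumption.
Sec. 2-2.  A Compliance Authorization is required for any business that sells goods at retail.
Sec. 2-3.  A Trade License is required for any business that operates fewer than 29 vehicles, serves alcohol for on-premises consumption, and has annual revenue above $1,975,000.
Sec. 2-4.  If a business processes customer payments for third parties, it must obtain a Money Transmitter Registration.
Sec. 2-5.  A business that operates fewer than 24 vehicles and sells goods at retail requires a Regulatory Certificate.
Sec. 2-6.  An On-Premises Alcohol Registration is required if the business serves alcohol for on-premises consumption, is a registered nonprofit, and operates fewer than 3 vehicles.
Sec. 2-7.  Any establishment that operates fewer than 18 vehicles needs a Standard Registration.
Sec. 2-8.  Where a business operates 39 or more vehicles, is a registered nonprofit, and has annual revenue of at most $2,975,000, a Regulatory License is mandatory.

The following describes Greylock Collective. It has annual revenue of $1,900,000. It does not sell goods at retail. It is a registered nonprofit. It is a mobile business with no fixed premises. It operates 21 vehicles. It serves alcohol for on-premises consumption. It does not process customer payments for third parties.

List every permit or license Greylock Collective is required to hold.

Sec. 2-1. is a registered nonprofit; is a mobile business with no fixed premises (not: operates from an industrially zoned site); serves alcohol for on-premises consumption → Nonprofit Permit not required.
Sec. 2-2. does not sell goods at retail → Compliance Authorization not required.
Sec. 2-3. vehicles 21 < 29; serves alcohol for on-premises consumption; revenue $1,900,000 ≤ $1,975,000 → Trade License not required.
Sec. 2-4. does not process customer payments for third parties → Money Transmitter Registration not required.
Sec. 2-5. vehicles 21 < 24; does not sell goods at retail → Regulatory Certificate not required.
Sec. 2-6. serves alcohol for on-premises consumption; is a registered nonprofit; vehicles 21 ≥ 3 → On-Premises Alcohol Registration not required.
Sec. 2-7. vehicles 21 ≥ 18 → Standard Registration not required.
Sec. 2-8. vehicles 21 < 39; is a registered nonprofit; revenue $1,900,000 ≤ $2,975,000 → Regulatory License not required.

None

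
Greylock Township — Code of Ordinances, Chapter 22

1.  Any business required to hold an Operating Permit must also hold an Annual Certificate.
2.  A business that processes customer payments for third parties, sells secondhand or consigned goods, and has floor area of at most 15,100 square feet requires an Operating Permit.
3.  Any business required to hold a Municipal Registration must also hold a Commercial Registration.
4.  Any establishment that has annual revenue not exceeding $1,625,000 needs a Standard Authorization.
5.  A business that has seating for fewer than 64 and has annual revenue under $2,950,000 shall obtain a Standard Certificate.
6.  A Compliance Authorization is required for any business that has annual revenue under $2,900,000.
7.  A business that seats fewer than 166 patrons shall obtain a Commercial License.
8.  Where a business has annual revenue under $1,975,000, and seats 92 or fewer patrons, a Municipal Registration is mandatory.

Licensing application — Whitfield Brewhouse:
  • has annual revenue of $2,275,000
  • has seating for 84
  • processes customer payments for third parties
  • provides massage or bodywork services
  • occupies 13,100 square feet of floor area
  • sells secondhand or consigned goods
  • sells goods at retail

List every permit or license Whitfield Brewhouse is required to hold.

1. Operating Permit is required → Annual Certificate also required.
2. processes customer payments for third parties; sells secondhand or consigned goods; floor area 13,100 square feet ≤ 15,100 square feet → Operating Permit required.
3. Municipal Registration is not required → no effect.
4. revenue $2,275,000 > $1,625,000 → Standard Authorization not required.
5. seating 84 ≥ 64; revenue $2,275,000 < $2,950,000 → Standard Certificate not required.
6. revenue $2,275,000 < $2,900,000 → Compliance Authorization required.
7. seating 84 < 166 → Commercial License required.
8. revenue $2,275,000 ≥ $1,975,000; seating 84 ≤ 92 → Municipal Registration not required.

Annual Certificate, Commercial License, Compliance Authorization, Operating Permit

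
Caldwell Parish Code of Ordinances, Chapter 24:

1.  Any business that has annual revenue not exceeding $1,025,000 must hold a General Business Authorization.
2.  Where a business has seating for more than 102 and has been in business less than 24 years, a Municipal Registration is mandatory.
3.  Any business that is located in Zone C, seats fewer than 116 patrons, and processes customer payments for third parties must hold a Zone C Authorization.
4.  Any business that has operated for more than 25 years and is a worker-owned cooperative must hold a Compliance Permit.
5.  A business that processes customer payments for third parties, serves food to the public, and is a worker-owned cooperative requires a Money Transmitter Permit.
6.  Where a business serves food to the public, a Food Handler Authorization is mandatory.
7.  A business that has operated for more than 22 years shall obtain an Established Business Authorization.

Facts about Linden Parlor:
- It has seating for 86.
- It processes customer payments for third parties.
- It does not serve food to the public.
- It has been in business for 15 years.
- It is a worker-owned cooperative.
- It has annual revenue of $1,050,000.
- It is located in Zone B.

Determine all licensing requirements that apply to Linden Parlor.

1. revenue $1,050,000 > $1,025,000 → General Business Authorization not required.
2. seating 86 ≤ 102; years in business 15 < 24 → Municipal Registration not required.
3. is located in Zone B (not: is located in Zone C); seating 86 < 116; processes customer payments for third parties → Zone C Authorization not required.
4. years in business 15 ≤ 25; is a worker-owned cooperative → Compliance Permit not required.
5. processes customer payments for third parties; does not serve food to the public; is a worker-owned cooperative → Money Transmitter Permit not required.
6. does not serve food to the public → Food Handler Authorization not required.
7. years in business 15 ≤ 22 → Established Business Authorization not required.

None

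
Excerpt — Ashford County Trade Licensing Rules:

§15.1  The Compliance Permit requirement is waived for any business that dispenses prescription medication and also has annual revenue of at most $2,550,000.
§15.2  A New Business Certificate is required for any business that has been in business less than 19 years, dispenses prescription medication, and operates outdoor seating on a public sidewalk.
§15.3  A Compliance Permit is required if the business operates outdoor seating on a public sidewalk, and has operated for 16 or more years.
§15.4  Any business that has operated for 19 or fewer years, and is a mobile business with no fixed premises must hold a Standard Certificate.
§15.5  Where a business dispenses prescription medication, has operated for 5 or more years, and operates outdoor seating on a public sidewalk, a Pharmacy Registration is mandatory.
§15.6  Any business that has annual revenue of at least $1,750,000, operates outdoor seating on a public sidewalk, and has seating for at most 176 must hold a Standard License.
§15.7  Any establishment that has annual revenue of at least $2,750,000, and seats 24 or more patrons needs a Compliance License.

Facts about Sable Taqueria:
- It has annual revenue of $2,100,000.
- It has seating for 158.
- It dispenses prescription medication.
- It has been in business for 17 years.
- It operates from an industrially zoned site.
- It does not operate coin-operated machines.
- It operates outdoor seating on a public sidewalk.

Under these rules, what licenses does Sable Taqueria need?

§15.1 dispenses prescription medication; revenue $2,100,000 ≤ $2,550,000 → exempt from Compliance Permit.
§15.2 years in business 17 < 19; dispenses prescription medication; operates outdoor seating on a public sidewalk → New Business Certificate required.
§15.3 operates outdoor seating on a public sidewalk; years in business 17 ≥ 16 → Compliance Permit required.
§15.4 years in business 17 ≤ 19; operates from an industrially zoned site (not: is a mobile business with no fixed premises) → Standard Certificate not required.
§15.5 dispenses prescription medication; years in business 17 ≥ 5; operates outdoor seating on a public sidewalk → Pharmacy Registration required.
§15.6 revenue $2,100,000 ≥ $1,750,000; operates outdoor seating on a public sidewalk; seating 158 ≤ 176 → Standard License required.
§15.7 revenue $2,100,000 < $2,750,000; seating 158 ≥ 24 → Compliance License not required.

New Business Certificate, Pharmacy Registration, Standard License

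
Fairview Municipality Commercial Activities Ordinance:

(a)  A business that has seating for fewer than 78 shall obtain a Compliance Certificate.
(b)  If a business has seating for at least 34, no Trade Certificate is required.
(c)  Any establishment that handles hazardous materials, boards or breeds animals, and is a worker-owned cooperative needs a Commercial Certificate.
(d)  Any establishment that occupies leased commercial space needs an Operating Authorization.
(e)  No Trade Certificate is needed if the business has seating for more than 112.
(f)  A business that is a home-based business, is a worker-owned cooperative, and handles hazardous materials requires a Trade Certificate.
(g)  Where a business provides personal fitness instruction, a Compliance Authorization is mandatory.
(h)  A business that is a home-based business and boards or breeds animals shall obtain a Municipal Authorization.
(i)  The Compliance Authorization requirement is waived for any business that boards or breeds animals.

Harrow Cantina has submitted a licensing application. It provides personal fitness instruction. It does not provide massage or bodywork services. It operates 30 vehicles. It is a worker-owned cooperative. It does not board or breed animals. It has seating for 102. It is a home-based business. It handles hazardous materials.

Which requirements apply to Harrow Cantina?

(a) seating 102 ≥ 78 → Compliance Certificate not required.
(b) seating 102 ≥ 34 → exempt from Trade Certificate.
(c) handles hazardous materials; does not board or breed animals; is a worker-owned cooperative → Commercial Certificate not required.
(d) is a home-based business (not: occupies leased commercial space) → Operating Authorization not required.
(e) seating 102 ≤ 112 → Trade Certificate exemption does not apply.
(f) is a home-based business; is a worker-owned cooperative; handles hazardous materials → Trade Certificate required.
(g) provides personal fitness instruction → Compliance Authorization required.
(h) is a home-based business; does not board or breed animals → Municipal Authorization not required.
(i) does not board or breed animals → Compliance Authorization exemption does not apply.

Compliance Authorization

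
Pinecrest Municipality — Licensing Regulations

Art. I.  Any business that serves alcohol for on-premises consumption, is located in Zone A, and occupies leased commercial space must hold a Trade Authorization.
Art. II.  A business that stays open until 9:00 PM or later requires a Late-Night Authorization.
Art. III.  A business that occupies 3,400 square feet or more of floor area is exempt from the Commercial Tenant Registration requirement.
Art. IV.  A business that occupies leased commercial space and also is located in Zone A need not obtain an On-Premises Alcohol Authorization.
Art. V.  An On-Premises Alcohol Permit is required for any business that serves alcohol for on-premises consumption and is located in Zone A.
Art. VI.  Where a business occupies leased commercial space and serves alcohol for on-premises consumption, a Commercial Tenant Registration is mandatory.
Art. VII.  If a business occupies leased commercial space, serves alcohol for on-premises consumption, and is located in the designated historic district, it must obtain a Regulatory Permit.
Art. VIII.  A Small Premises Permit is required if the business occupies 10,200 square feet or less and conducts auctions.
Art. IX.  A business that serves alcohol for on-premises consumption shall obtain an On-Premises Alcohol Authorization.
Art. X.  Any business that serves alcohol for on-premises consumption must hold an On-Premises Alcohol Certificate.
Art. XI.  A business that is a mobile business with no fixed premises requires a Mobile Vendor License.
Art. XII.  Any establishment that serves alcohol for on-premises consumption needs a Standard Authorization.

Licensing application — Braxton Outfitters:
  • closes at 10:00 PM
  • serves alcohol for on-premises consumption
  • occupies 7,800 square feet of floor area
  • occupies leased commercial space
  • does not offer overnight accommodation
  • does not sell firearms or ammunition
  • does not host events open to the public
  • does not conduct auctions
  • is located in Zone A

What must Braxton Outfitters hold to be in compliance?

Art. I. serves alcohol for on-premises consumption; is located in Zone A; occupies leased commercial space → Trade Authorization required.
Art. II. closes 10:00 PM, after 9:00 PM → Late-Night Authorization required.
Art. III. floor area 7,800 square feet ≥ 3,400 square feet → exempt from Commercial Tenant Registration.
Art. IV. occupies leased commercial space; is located in Zone A → exempt from On-Premises Alcohol Authorization.
Art. V. serves alcohol for on-premises consumption; is located in Zone A → On-Premises Alcohol Permit required.
Art. VI. occupies leased commercial space; serves alcohol for on-premises consumption → Commercial Tenant Registration required.
Art. VII. occupies leased commercial space; serves alcohol for on-premises consumption; is located in Zone A (not: is located in the designated historic district) → Regulatory Permit not required.
Art. VIII. floor area 7,800 square feet ≤ 10,200 square feet; does not conduct auctions → Small Premises Permit not required.
Art. IX. serves alcohol for on-premises consumption → On-Premises Alcohol Authorization required.
Art. X. serves alcohol for on-premises consumption → On-Premises Alcohol Certificate required.
Art. XI. occupies leased commercial space (not: is a mobile business with no fixed premises) → Mobile Vendor License not required.
Art. XII. serves alcohol for on-premises consumption → Standard Authorization required.

Late-Night Authorization, On-Premises Alcohol Certificate, On-Premises Alcohol Permit, Standard Authorization, Trade Authorization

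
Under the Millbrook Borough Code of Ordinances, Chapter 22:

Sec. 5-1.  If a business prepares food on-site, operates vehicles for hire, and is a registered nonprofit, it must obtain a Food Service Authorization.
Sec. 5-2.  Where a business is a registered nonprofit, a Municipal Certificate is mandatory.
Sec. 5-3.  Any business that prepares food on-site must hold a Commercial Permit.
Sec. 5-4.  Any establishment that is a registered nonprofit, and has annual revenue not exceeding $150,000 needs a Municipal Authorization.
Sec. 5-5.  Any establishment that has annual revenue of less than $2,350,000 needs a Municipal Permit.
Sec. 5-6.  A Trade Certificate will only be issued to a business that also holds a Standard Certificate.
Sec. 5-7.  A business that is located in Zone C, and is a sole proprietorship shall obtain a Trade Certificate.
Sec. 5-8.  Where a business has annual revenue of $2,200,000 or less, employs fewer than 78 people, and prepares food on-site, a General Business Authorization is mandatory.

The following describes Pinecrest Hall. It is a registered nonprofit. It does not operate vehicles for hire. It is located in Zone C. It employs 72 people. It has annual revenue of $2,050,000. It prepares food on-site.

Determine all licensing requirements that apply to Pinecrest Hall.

Sec. 5-1. prepares food on-site; does not operate vehicles for hire; is a registered nonprofit → Food Service Authorization not required.
Sec. 5-2. is a registered nonprofit → Municipal Certificate required.
Sec. 5-3. prepares food on-site → Commercial Permit required.
Sec. 5-4. is a registered nonprofit; revenue $2,050,000 > $150,000 → Municipal Authorization not required.
Sec. 5-5. revenue $2,050,000 < $2,350,000 → Municipal Permit required.
Sec. 5-6. Trade Certificate is not required → no effect.
Sec. 5-7. is located in Zone C; is a registered nonprofit (not: is a sole proprietorship) → Trade Certificate not required.
Sec. 5-8. revenue $2,050,000 ≤ $2,200,000; employees 72 < 78; prepares food on-site → General Business Authorization required.

Commercial Permit, General Business Authorization, Municipal Certificate, Municipal Permit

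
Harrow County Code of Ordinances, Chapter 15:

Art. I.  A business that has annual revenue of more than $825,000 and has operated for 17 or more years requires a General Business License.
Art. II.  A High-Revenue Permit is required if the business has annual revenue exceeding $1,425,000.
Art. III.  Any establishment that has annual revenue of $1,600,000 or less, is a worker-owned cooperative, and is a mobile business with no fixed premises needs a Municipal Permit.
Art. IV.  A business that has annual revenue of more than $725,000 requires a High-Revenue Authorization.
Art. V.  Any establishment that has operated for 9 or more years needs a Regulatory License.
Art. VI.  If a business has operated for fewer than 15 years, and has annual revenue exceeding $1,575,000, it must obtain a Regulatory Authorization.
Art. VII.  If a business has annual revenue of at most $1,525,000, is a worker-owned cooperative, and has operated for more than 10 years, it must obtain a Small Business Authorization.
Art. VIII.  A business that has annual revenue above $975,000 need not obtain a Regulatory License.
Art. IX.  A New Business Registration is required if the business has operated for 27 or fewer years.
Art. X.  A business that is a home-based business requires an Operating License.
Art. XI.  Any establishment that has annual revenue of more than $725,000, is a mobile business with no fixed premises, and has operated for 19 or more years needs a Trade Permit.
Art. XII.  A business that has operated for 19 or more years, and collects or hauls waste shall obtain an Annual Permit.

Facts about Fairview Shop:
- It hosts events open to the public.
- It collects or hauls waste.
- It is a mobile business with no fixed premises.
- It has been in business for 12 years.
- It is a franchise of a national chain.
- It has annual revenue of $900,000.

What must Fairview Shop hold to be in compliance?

Art. I. revenue $900,000 > $825,000; years in business 12 < 17 → General Business License not required.
Art. II. revenue $900,000 ≤ $1,425,000 → High-Revenue Permit not required.
Art. III. revenue $900,000 ≤ $1,600,000; is a franchise of a national chain (not: is a worker-owned cooperative); is a mobile business with no fixed premises → Municipal Permit not required.
Art. IV. revenue $900,000 > $725,000 → High-Revenue Authorization required.
Art. V. years in business 12 ≥ 9 → Regulatory License required.
Art. VI. years in business 12 < 15; revenue $900,000 ≤ $1,575,000 → Regulatory Authorization not required.
Art. VII. revenue $900,000 ≤ $1,525,000; is a franchise of a national chain (not: is a worker-owned cooperative); years in business 12 > 10 → Small Business Authorization not required.
Art. VIII. revenue $900,000 ≤ $975,000 → Regulatory License exemption does not apply.
Art. IX. years in business 12 ≤ 27 → New Business Registration required.
Art. X. is a mobile business with no fixed premises (not: is a home-based business) → Operating License not required.
Art. XI. revenue $900,000 > $725,000; is a mobile business with no fixed premises; years in business 12 < 19 → Trade Permit not required.
Art. XII. years in business 12 < 19; collects or hauls waste → Annual Permit not required.

High-Revenue Authorization, New Business Registration, Regulatory License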